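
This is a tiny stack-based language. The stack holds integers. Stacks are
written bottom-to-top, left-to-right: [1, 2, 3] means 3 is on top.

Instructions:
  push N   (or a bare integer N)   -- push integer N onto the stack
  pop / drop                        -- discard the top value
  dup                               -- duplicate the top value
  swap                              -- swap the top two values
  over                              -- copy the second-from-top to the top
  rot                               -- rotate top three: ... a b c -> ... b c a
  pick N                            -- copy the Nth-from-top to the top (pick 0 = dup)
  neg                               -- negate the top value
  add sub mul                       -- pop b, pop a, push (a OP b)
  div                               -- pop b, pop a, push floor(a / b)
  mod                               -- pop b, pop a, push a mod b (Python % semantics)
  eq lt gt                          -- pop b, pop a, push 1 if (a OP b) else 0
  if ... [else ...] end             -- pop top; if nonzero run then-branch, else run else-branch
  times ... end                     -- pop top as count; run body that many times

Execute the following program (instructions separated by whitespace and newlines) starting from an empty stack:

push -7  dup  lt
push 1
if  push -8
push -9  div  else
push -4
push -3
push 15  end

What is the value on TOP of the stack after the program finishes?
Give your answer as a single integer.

Answer: 0

Derivation:
After 'push -7': [-7]
After 'dup': [-7, -7]
After 'lt': [0]
After 'push 1': [0, 1]
After 'if': [0]
After 'push -8': [0, -8]
After 'push -9': [0, -8, -9]
After 'div': [0, 0]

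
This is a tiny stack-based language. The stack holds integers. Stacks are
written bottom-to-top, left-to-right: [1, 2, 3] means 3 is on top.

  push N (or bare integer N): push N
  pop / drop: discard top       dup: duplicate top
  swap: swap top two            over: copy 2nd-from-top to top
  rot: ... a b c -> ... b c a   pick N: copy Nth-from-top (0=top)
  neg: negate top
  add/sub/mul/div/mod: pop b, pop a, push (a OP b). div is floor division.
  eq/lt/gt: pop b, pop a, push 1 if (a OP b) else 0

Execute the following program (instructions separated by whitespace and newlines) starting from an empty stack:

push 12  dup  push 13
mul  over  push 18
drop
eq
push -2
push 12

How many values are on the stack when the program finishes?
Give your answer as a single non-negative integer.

After 'push 12': stack = [12] (depth 1)
After 'dup': stack = [12, 12] (depth 2)
After 'push 13': stack = [12, 12, 13] (depth 3)
After 'mul': stack = [12, 156] (depth 2)
After 'over': stack = [12, 156, 12] (depth 3)
After 'push 18': stack = [12, 156, 12, 18] (depth 4)
After 'drop': stack = [12, 156, 12] (depth 3)
After 'eq': stack = [12, 0] (depth 2)
After 'push -2': stack = [12, 0, -2] (depth 3)
After 'push 12': stack = [12, 0, -2, 12] (depth 4)

Answer: 4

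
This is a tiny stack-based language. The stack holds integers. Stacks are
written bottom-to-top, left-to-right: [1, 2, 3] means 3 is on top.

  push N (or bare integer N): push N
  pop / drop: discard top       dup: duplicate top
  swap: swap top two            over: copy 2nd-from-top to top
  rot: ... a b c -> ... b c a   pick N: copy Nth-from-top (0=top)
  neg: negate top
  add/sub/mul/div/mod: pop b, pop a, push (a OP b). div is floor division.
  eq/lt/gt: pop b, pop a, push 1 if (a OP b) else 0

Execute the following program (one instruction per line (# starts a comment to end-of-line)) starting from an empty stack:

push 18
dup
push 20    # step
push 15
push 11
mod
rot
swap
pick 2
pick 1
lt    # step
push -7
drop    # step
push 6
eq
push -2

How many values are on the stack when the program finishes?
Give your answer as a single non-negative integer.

After 'push 18': stack = [18] (depth 1)
After 'dup': stack = [18, 18] (depth 2)
After 'push 20': stack = [18, 18, 20] (depth 3)
After 'push 15': stack = [18, 18, 20, 15] (depth 4)
After 'push 11': stack = [18, 18, 20, 15, 11] (depth 5)
After 'mod': stack = [18, 18, 20, 4] (depth 4)
After 'rot': stack = [18, 20, 4, 18] (depth 4)
After 'swap': stack = [18, 20, 18, 4] (depth 4)
After 'pick 2': stack = [18, 20, 18, 4, 20] (depth 5)
After 'pick 1': stack = [18, 20, 18, 4, 20, 4] (depth 6)
After 'lt': stack = [18, 20, 18, 4, 0] (depth 5)
After 'push -7': stack = [18, 20, 18, 4, 0, -7] (depth 6)
After 'drop': stack = [18, 20, 18, 4, 0] (depth 5)
After 'push 6': stack = [18, 20, 18, 4, 0, 6] (depth 6)
After 'eq': stack = [18, 20, 18, 4, 0] (depth 5)
After 'push -2': stack = [18, 20, 18, 4, 0, -2] (depth 6)

Answer: 6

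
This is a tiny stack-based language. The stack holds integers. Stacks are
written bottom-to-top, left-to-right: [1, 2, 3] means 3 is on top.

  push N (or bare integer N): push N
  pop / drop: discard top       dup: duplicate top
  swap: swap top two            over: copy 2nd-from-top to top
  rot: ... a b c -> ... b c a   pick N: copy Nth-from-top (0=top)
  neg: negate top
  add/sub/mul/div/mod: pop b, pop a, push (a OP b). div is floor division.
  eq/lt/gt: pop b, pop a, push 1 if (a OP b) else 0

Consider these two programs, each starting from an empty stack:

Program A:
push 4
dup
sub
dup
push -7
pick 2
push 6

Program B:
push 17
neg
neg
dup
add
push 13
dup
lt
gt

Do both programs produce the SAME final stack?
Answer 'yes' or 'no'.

Program A trace:
  After 'push 4': [4]
  After 'dup': [4, 4]
  After 'sub': [0]
  After 'dup': [0, 0]
  After 'push -7': [0, 0, -7]
  After 'pick 2': [0, 0, -7, 0]
  After 'push 6': [0, 0, -7, 0, 6]
Program A final stack: [0, 0, -7, 0, 6]

Program B trace:
  After 'push 17': [17]
  After 'neg': [-17]
  After 'neg': [17]
  After 'dup': [17, 17]
  After 'add': [34]
  After 'push 13': [34, 13]
  After 'dup': [34, 13, 13]
  After 'lt': [34, 0]
  After 'gt': [1]
Program B final stack: [1]
Same: no

Answer: no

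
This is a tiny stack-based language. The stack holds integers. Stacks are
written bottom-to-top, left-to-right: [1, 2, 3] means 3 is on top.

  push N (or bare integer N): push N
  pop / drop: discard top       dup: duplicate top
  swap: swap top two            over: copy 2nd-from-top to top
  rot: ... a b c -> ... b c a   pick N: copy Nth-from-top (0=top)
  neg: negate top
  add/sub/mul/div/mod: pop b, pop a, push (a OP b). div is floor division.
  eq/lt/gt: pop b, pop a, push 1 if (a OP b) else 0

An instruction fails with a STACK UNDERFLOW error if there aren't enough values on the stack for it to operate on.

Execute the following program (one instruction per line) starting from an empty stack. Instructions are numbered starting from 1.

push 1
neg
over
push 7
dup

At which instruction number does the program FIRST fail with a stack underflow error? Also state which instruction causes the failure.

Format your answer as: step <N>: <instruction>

Answer: step 3: over

Derivation:
Step 1 ('push 1'): stack = [1], depth = 1
Step 2 ('neg'): stack = [-1], depth = 1
Step 3 ('over'): needs 2 value(s) but depth is 1 — STACK UNDERFLOW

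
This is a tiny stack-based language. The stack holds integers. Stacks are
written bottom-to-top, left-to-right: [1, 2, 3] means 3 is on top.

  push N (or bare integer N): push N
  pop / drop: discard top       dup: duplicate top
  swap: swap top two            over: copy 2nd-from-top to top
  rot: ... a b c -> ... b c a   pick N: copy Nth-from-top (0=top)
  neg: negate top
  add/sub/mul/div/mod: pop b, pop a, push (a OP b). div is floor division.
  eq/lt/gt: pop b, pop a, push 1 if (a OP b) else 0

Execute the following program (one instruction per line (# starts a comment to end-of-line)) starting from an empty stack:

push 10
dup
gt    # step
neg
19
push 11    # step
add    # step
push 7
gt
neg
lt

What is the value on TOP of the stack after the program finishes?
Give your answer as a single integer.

After 'push 10': [10]
After 'dup': [10, 10]
After 'gt': [0]
After 'neg': [0]
After 'push 19': [0, 19]
After 'push 11': [0, 19, 11]
After 'add': [0, 30]
After 'push 7': [0, 30, 7]
After 'gt': [0, 1]
After 'neg': [0, -1]
After 'lt': [0]

Answer: 0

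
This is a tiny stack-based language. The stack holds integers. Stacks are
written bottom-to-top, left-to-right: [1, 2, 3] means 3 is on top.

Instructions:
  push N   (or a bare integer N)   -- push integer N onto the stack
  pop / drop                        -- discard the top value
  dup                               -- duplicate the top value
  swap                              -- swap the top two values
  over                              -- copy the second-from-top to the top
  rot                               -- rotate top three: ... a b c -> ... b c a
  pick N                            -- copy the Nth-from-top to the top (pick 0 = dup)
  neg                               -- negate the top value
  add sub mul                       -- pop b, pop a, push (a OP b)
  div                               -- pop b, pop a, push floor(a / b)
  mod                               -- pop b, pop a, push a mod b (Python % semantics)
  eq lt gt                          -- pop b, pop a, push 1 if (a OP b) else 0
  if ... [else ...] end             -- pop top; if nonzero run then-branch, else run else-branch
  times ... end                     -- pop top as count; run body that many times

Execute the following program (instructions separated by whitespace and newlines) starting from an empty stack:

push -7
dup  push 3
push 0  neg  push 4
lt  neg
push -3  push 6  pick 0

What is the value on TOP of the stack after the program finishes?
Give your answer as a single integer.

After 'push -7': [-7]
After 'dup': [-7, -7]
After 'push 3': [-7, -7, 3]
After 'push 0': [-7, -7, 3, 0]
After 'neg': [-7, -7, 3, 0]
After 'push 4': [-7, -7, 3, 0, 4]
After 'lt': [-7, -7, 3, 1]
After 'neg': [-7, -7, 3, -1]
After 'push -3': [-7, -7, 3, -1, -3]
After 'push 6': [-7, -7, 3, -1, -3, 6]
After 'pick 0': [-7, -7, 3, -1, -3, 6, 6]

Answer: 6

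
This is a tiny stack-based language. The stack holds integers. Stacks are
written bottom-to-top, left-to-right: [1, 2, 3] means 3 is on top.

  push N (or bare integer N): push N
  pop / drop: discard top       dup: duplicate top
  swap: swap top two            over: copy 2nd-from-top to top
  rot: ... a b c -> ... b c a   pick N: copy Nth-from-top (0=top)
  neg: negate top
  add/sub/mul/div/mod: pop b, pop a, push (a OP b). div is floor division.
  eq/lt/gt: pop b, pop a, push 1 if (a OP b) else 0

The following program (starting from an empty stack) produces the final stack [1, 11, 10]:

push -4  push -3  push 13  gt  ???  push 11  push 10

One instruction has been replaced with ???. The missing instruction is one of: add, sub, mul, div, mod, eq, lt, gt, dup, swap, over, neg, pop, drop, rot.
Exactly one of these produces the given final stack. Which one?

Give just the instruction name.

Stack before ???: [-4, 0]
Stack after ???:  [1]
The instruction that transforms [-4, 0] -> [1] is: lt

Answer: lt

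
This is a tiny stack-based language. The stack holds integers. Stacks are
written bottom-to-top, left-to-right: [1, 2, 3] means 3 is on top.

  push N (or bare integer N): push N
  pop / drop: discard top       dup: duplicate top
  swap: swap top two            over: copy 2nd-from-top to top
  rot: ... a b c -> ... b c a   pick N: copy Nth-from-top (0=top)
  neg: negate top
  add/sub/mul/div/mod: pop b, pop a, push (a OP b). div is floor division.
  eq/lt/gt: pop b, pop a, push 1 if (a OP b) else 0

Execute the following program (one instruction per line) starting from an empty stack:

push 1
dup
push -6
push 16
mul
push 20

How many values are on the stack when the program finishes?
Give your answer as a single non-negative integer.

Answer: 4

Derivation:
After 'push 1': stack = [1] (depth 1)
After 'dup': stack = [1, 1] (depth 2)
After 'push -6': stack = [1, 1, -6] (depth 3)
After 'push 16': stack = [1, 1, -6, 16] (depth 4)
After 'mul': stack = [1, 1, -96] (depth 3)
After 'push 20': stack = [1, 1, -96, 20] (depth 4)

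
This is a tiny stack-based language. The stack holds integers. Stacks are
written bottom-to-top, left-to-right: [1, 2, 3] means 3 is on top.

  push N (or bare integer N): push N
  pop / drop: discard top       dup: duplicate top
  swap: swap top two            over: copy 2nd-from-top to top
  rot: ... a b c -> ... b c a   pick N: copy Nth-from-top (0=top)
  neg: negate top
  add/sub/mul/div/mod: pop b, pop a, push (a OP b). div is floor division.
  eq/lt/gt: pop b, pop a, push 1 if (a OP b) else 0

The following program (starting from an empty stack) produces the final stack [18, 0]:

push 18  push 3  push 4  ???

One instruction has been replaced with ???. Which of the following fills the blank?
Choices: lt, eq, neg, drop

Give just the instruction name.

Answer: eq

Derivation:
Stack before ???: [18, 3, 4]
Stack after ???:  [18, 0]
Checking each choice:
  lt: produces [18, 1]
  eq: MATCH
  neg: produces [18, 3, -4]
  drop: produces [18, 3]


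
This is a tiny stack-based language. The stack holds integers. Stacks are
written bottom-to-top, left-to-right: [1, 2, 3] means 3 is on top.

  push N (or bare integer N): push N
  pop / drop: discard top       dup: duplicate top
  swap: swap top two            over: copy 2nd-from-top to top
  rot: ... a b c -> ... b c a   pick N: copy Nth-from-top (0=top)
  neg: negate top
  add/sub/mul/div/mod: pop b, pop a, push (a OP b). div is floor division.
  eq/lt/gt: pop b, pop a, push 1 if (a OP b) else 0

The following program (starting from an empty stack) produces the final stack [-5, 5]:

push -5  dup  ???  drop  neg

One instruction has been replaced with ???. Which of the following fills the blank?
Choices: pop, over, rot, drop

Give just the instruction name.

Answer: over

Derivation:
Stack before ???: [-5, -5]
Stack after ???:  [-5, -5, -5]
Checking each choice:
  pop: stack underflow (need 1, have 0)
  over: MATCH
  rot: stack underflow (need 3, have 2)
  drop: stack underflow (need 1, have 0)


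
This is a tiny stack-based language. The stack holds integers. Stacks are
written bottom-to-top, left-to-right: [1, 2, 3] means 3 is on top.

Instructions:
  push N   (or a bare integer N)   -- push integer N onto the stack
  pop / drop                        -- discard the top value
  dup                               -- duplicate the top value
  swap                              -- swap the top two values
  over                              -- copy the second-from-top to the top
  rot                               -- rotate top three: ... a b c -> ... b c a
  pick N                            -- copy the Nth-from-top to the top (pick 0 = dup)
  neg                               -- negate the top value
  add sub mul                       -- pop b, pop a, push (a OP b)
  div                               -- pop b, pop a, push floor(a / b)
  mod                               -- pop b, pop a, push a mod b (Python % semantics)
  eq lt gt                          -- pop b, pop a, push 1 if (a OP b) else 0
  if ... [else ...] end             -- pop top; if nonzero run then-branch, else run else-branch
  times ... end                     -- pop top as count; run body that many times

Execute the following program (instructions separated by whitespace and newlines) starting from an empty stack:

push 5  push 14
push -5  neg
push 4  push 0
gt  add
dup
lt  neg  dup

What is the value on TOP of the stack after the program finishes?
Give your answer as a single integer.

Answer: 0

Derivation:
After 'push 5': [5]
After 'push 14': [5, 14]
After 'push -5': [5, 14, -5]
After 'neg': [5, 14, 5]
After 'push 4': [5, 14, 5, 4]
After 'push 0': [5, 14, 5, 4, 0]
After 'gt': [5, 14, 5, 1]
After 'add': [5, 14, 6]
After 'dup': [5, 14, 6, 6]
After 'lt': [5, 14, 0]
After 'neg': [5, 14, 0]
After 'dup': [5, 14, 0, 0]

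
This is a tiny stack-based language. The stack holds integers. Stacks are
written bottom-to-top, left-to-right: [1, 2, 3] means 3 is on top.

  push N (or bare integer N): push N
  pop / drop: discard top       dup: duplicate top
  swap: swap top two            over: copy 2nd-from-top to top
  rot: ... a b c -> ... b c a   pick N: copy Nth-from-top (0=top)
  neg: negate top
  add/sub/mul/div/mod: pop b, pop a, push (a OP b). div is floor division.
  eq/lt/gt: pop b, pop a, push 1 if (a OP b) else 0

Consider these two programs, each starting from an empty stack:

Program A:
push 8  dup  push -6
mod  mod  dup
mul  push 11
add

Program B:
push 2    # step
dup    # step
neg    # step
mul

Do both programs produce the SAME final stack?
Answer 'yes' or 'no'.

Answer: no

Derivation:
Program A trace:
  After 'push 8': [8]
  After 'dup': [8, 8]
  After 'push -6': [8, 8, -6]
  After 'mod': [8, -4]
  After 'mod': [0]
  After 'dup': [0, 0]
  After 'mul': [0]
  After 'push 11': [0, 11]
  After 'add': [11]
Program A final stack: [11]

Program B trace:
  After 'push 2': [2]
  After 'dup': [2, 2]
  After 'neg': [2, -2]
  After 'mul': [-4]
Program B final stack: [-4]
Same: no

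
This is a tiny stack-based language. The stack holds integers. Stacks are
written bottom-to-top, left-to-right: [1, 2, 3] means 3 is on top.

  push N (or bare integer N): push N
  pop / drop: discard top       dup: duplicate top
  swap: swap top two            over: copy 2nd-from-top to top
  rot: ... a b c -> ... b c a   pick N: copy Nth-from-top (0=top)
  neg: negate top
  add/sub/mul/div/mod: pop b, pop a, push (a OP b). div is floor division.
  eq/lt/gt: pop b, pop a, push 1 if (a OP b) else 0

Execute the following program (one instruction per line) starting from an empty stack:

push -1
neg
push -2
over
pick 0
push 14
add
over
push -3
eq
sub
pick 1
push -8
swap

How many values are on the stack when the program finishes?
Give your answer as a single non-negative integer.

After 'push -1': stack = [-1] (depth 1)
After 'neg': stack = [1] (depth 1)
After 'push -2': stack = [1, -2] (depth 2)
After 'over': stack = [1, -2, 1] (depth 3)
After 'pick 0': stack = [1, -2, 1, 1] (depth 4)
After 'push 14': stack = [1, -2, 1, 1, 14] (depth 5)
After 'add': stack = [1, -2, 1, 15] (depth 4)
After 'over': stack = [1, -2, 1, 15, 1] (depth 5)
After 'push -3': stack = [1, -2, 1, 15, 1, -3] (depth 6)
After 'eq': stack = [1, -2, 1, 15, 0] (depth 5)
After 'sub': stack = [1, -2, 1, 15] (depth 4)
After 'pick 1': stack = [1, -2, 1, 15, 1] (depth 5)
After 'push -8': stack = [1, -2, 1, 15, 1, -8] (depth 6)
After 'swap': stack = [1, -2, 1, 15, -8, 1] (depth 6)

Answer: 6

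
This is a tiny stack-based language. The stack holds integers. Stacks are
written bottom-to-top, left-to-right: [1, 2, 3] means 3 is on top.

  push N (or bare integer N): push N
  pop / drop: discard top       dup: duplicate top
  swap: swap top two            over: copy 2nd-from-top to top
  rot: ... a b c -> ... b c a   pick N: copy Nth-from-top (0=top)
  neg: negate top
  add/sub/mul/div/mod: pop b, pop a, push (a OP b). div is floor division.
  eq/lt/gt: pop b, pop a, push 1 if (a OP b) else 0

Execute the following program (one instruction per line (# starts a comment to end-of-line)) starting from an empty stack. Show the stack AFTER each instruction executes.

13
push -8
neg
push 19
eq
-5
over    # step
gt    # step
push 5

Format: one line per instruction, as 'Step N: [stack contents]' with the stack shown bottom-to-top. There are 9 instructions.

Step 1: [13]
Step 2: [13, -8]
Step 3: [13, 8]
Step 4: [13, 8, 19]
Step 5: [13, 0]
Step 6: [13, 0, -5]
Step 7: [13, 0, -5, 0]
Step 8: [13, 0, 0]
Step 9: [13, 0, 0, 5]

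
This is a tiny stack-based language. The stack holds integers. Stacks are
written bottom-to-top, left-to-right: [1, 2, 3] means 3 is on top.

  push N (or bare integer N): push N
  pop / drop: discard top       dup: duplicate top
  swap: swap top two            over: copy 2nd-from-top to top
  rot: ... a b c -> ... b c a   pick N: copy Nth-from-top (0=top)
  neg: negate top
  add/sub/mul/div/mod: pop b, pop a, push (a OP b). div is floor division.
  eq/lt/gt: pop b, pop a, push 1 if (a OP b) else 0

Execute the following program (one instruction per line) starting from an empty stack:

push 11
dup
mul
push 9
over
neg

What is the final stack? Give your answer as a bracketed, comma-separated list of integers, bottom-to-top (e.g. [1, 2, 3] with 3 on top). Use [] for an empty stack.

Answer: [121, 9, -121]

Derivation:
After 'push 11': [11]
After 'dup': [11, 11]
After 'mul': [121]
After 'push 9': [121, 9]
After 'over': [121, 9, 121]
After 'neg': [121, 9, -121]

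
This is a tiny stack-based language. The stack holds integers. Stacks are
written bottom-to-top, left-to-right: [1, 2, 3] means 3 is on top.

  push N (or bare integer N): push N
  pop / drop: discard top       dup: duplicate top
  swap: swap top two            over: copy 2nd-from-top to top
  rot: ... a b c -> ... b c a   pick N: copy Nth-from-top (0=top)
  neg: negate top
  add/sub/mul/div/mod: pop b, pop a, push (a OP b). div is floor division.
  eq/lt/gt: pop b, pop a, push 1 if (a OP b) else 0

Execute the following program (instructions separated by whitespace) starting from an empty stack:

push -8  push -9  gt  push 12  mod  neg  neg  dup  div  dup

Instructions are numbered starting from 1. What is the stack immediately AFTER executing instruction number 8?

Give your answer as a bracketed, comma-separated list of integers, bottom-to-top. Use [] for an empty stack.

Answer: [1, 1]

Derivation:
Step 1 ('push -8'): [-8]
Step 2 ('push -9'): [-8, -9]
Step 3 ('gt'): [1]
Step 4 ('push 12'): [1, 12]
Step 5 ('mod'): [1]
Step 6 ('neg'): [-1]
Step 7 ('neg'): [1]
Step 8 ('dup'): [1, 1]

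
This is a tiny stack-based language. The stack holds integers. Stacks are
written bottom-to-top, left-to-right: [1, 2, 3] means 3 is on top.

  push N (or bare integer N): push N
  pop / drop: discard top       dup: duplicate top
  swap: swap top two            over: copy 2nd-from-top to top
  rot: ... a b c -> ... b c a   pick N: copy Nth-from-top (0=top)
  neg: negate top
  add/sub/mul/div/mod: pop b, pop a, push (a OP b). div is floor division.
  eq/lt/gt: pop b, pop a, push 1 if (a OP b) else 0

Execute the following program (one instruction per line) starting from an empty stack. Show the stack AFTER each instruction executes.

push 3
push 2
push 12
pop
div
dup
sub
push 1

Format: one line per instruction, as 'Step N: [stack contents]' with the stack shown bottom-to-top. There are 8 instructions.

Step 1: [3]
Step 2: [3, 2]
Step 3: [3, 2, 12]
Step 4: [3, 2]
Step 5: [1]
Step 6: [1, 1]
Step 7: [0]
Step 8: [0, 1]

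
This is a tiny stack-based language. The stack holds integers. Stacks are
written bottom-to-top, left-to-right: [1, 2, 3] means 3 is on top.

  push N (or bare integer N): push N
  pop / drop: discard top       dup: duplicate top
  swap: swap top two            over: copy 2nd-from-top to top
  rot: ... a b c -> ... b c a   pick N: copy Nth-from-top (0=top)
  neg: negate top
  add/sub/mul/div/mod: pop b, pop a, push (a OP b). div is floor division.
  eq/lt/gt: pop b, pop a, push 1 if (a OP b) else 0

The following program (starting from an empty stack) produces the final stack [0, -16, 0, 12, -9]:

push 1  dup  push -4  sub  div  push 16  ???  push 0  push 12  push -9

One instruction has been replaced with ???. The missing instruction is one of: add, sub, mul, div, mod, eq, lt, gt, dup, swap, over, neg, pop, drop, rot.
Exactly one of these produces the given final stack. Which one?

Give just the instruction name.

Stack before ???: [0, 16]
Stack after ???:  [0, -16]
The instruction that transforms [0, 16] -> [0, -16] is: neg

Answer: neg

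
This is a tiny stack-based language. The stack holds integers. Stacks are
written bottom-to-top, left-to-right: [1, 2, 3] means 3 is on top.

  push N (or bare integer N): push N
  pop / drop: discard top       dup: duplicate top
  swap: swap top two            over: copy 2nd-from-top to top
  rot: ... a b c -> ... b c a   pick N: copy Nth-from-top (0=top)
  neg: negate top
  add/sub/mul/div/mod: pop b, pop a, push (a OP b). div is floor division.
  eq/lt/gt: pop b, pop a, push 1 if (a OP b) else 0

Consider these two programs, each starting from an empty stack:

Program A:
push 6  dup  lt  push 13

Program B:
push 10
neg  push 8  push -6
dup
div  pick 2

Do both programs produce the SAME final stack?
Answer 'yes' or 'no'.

Answer: no

Derivation:
Program A trace:
  After 'push 6': [6]
  After 'dup': [6, 6]
  After 'lt': [0]
  After 'push 13': [0, 13]
Program A final stack: [0, 13]

Program B trace:
  After 'push 10': [10]
  After 'neg': [-10]
  After 'push 8': [-10, 8]
  After 'push -6': [-10, 8, -6]
  After 'dup': [-10, 8, -6, -6]
  After 'div': [-10, 8, 1]
  After 'pick 2': [-10, 8, 1, -10]
Program B final stack: [-10, 8, 1, -10]
Same: no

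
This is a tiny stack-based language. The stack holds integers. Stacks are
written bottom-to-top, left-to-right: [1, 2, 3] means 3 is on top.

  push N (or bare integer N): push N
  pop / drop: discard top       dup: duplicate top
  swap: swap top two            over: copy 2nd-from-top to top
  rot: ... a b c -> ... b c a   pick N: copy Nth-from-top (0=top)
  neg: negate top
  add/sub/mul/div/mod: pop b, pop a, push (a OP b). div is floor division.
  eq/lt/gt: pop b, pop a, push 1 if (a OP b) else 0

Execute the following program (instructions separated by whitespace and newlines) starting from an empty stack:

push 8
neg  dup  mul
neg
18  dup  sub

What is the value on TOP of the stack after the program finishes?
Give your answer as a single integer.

After 'push 8': [8]
After 'neg': [-8]
After 'dup': [-8, -8]
After 'mul': [64]
After 'neg': [-64]
After 'push 18': [-64, 18]
After 'dup': [-64, 18, 18]
After 'sub': [-64, 0]

Answer: 0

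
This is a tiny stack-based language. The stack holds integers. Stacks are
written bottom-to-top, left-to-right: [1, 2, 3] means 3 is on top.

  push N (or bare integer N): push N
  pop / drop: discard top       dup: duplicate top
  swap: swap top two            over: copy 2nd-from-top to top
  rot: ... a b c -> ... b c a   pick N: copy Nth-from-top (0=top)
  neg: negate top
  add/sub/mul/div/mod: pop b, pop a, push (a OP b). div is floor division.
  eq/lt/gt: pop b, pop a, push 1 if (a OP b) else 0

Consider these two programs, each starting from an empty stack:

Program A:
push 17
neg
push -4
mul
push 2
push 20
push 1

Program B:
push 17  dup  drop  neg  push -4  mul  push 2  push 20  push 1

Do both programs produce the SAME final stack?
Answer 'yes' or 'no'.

Answer: yes

Derivation:
Program A trace:
  After 'push 17': [17]
  After 'neg': [-17]
  After 'push -4': [-17, -4]
  After 'mul': [68]
  After 'push 2': [68, 2]
  After 'push 20': [68, 2, 20]
  After 'push 1': [68, 2, 20, 1]
Program A final stack: [68, 2, 20, 1]

Program B trace:
  After 'push 17': [17]
  After 'dup': [17, 17]
  After 'drop': [17]
  After 'neg': [-17]
  After 'push -4': [-17, -4]
  After 'mul': [68]
  After 'push 2': [68, 2]
  After 'push 20': [68, 2, 20]
  After 'push 1': [68, 2, 20, 1]
Program B final stack: [68, 2, 20, 1]
Same: yes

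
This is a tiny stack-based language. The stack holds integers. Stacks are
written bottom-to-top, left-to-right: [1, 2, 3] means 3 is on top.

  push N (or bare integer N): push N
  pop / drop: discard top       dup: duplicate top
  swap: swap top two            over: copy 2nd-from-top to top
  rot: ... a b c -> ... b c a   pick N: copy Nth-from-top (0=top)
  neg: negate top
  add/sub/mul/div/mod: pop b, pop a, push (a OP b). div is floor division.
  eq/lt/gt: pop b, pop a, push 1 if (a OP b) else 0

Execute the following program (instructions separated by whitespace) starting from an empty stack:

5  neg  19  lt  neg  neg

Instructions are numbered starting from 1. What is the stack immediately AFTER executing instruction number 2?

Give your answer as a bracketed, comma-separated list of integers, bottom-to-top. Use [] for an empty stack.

Answer: [-5]

Derivation:
Step 1 ('5'): [5]
Step 2 ('neg'): [-5]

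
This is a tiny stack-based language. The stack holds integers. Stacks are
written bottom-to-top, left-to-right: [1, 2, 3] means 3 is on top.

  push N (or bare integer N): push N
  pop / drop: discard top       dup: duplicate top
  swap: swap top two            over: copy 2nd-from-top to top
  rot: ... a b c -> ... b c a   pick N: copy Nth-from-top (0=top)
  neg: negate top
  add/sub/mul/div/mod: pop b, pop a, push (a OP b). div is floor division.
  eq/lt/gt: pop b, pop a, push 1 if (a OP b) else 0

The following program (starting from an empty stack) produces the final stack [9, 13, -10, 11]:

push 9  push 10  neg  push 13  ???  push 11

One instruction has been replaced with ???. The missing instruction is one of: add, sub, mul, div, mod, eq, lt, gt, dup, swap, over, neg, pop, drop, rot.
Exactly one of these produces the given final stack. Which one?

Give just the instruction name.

Answer: swap

Derivation:
Stack before ???: [9, -10, 13]
Stack after ???:  [9, 13, -10]
The instruction that transforms [9, -10, 13] -> [9, 13, -10] is: swap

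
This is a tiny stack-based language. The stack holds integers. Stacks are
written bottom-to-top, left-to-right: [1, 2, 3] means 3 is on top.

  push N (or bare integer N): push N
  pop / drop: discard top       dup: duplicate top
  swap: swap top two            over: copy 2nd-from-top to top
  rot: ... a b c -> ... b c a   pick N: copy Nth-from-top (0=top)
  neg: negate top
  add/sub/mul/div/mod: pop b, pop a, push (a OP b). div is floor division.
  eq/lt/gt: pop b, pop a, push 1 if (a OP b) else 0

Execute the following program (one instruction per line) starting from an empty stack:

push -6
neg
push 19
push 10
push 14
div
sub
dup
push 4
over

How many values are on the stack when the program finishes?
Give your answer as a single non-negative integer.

Answer: 5

Derivation:
After 'push -6': stack = [-6] (depth 1)
After 'neg': stack = [6] (depth 1)
After 'push 19': stack = [6, 19] (depth 2)
After 'push 10': stack = [6, 19, 10] (depth 3)
After 'push 14': stack = [6, 19, 10, 14] (depth 4)
After 'div': stack = [6, 19, 0] (depth 3)
After 'sub': stack = [6, 19] (depth 2)
After 'dup': stack = [6, 19, 19] (depth 3)
After 'push 4': stack = [6, 19, 19, 4] (depth 4)
After 'over': stack = [6, 19, 19, 4, 19] (depth 5)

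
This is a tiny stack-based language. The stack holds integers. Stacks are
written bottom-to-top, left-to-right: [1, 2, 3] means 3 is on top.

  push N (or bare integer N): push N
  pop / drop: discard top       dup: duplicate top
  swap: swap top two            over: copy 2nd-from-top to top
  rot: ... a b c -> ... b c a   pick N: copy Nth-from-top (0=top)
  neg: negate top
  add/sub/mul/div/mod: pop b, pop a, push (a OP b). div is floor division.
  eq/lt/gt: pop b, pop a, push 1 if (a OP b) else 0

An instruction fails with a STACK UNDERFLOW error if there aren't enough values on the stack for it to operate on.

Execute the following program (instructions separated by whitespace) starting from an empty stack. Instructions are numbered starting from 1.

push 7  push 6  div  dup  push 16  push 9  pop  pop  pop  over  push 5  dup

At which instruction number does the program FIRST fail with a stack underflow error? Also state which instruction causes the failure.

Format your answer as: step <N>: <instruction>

Step 1 ('push 7'): stack = [7], depth = 1
Step 2 ('push 6'): stack = [7, 6], depth = 2
Step 3 ('div'): stack = [1], depth = 1
Step 4 ('dup'): stack = [1, 1], depth = 2
Step 5 ('push 16'): stack = [1, 1, 16], depth = 3
Step 6 ('push 9'): stack = [1, 1, 16, 9], depth = 4
Step 7 ('pop'): stack = [1, 1, 16], depth = 3
Step 8 ('pop'): stack = [1, 1], depth = 2
Step 9 ('pop'): stack = [1], depth = 1
Step 10 ('over'): needs 2 value(s) but depth is 1 — STACK UNDERFLOW

Answer: step 10: over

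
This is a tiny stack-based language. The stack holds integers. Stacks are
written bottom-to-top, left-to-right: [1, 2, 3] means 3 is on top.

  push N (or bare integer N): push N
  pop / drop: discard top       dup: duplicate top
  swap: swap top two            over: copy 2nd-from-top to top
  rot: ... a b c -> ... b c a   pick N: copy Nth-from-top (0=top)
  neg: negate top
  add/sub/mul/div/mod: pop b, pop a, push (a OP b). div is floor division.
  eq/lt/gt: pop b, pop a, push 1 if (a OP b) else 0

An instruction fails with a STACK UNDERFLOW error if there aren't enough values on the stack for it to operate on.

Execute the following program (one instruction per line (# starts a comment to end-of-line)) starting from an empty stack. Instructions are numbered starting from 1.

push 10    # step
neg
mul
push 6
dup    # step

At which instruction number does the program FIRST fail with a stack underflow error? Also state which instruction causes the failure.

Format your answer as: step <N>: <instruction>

Step 1 ('push 10'): stack = [10], depth = 1
Step 2 ('neg'): stack = [-10], depth = 1
Step 3 ('mul'): needs 2 value(s) but depth is 1 — STACK UNDERFLOW

Answer: step 3: mul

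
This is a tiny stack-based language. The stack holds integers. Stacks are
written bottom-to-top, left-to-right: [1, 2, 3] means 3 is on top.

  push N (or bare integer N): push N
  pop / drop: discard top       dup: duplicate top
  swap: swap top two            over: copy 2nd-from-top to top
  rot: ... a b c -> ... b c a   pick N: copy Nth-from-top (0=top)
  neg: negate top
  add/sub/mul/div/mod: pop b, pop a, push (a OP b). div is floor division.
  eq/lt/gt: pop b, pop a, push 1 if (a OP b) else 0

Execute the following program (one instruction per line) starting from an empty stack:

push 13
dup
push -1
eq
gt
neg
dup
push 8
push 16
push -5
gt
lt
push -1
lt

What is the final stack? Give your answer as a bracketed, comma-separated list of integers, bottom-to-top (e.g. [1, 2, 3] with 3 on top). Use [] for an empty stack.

After 'push 13': [13]
After 'dup': [13, 13]
After 'push -1': [13, 13, -1]
After 'eq': [13, 0]
After 'gt': [1]
After 'neg': [-1]
After 'dup': [-1, -1]
After 'push 8': [-1, -1, 8]
After 'push 16': [-1, -1, 8, 16]
After 'push -5': [-1, -1, 8, 16, -5]
After 'gt': [-1, -1, 8, 1]
After 'lt': [-1, -1, 0]
After 'push -1': [-1, -1, 0, -1]
After 'lt': [-1, -1, 0]

Answer: [-1, -1, 0]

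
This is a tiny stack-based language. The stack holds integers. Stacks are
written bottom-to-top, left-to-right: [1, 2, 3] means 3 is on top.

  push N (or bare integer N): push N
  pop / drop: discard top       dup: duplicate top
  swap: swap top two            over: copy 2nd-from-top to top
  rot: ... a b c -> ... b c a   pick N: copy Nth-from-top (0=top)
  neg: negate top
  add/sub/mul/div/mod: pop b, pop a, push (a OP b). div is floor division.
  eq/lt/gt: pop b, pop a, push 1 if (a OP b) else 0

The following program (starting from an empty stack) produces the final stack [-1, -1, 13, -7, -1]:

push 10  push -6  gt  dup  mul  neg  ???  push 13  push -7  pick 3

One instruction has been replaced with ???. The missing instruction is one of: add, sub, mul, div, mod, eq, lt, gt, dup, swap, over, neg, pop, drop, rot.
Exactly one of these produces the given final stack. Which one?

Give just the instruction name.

Answer: dup

Derivation:
Stack before ???: [-1]
Stack after ???:  [-1, -1]
The instruction that transforms [-1] -> [-1, -1] is: dup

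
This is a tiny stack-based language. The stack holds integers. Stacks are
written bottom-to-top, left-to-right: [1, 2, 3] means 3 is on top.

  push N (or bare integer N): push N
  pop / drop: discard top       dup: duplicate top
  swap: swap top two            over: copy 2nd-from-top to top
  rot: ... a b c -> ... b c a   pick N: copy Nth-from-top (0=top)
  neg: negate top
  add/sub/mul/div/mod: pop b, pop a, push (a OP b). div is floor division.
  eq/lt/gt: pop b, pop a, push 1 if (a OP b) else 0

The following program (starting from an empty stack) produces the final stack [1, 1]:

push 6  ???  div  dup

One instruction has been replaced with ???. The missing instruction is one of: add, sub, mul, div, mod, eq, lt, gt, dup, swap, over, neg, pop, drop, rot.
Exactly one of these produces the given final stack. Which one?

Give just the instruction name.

Stack before ???: [6]
Stack after ???:  [6, 6]
The instruction that transforms [6] -> [6, 6] is: dup

Answer: dup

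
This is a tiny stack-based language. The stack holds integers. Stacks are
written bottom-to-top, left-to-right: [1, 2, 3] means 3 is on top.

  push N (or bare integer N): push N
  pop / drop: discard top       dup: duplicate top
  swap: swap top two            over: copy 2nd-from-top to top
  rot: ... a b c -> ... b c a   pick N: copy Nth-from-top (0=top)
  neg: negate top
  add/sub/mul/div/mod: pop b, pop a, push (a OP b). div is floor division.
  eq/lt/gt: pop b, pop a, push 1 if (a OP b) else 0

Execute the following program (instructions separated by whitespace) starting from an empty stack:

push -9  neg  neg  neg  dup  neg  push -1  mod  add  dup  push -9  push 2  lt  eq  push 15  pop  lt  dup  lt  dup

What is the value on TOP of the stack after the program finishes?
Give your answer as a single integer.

After 'push -9': [-9]
After 'neg': [9]
After 'neg': [-9]
After 'neg': [9]
After 'dup': [9, 9]
After 'neg': [9, -9]
After 'push -1': [9, -9, -1]
After 'mod': [9, 0]
After 'add': [9]
After 'dup': [9, 9]
After 'push -9': [9, 9, -9]
After 'push 2': [9, 9, -9, 2]
After 'lt': [9, 9, 1]
After 'eq': [9, 0]
After 'push 15': [9, 0, 15]
After 'pop': [9, 0]
After 'lt': [0]
After 'dup': [0, 0]
After 'lt': [0]
After 'dup': [0, 0]

Answer: 0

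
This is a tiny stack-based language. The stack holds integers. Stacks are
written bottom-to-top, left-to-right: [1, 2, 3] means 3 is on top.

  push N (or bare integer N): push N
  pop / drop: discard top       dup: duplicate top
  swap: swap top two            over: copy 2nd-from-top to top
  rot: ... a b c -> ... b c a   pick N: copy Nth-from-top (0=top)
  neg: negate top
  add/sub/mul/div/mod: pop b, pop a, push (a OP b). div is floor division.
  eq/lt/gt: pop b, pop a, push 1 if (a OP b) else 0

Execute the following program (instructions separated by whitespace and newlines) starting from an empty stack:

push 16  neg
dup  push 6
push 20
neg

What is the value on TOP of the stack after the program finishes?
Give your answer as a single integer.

After 'push 16': [16]
After 'neg': [-16]
After 'dup': [-16, -16]
After 'push 6': [-16, -16, 6]
After 'push 20': [-16, -16, 6, 20]
After 'neg': [-16, -16, 6, -20]

Answer: -20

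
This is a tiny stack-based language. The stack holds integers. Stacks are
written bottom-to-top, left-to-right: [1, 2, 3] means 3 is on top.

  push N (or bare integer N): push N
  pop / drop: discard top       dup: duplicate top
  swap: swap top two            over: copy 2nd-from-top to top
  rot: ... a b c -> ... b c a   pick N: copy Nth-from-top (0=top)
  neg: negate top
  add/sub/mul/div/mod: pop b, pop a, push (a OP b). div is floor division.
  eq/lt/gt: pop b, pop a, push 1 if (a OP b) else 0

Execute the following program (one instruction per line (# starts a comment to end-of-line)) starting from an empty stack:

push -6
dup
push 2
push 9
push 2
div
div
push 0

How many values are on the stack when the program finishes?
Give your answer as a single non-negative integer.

After 'push -6': stack = [-6] (depth 1)
After 'dup': stack = [-6, -6] (depth 2)
After 'push 2': stack = [-6, -6, 2] (depth 3)
After 'push 9': stack = [-6, -6, 2, 9] (depth 4)
After 'push 2': stack = [-6, -6, 2, 9, 2] (depth 5)
After 'div': stack = [-6, -6, 2, 4] (depth 4)
After 'div': stack = [-6, -6, 0] (depth 3)
After 'push 0': stack = [-6, -6, 0, 0] (depth 4)

Answer: 4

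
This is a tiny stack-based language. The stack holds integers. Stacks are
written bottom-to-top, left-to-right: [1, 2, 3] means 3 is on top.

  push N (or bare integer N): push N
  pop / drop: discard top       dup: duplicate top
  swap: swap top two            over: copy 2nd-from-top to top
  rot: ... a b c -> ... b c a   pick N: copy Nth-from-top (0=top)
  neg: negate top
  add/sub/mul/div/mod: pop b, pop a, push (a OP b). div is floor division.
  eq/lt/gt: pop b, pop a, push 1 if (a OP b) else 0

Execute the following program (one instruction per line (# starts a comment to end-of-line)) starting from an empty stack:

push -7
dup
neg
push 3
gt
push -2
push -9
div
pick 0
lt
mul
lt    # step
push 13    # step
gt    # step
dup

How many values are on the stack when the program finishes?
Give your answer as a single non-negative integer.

Answer: 2

Derivation:
After 'push -7': stack = [-7] (depth 1)
After 'dup': stack = [-7, -7] (depth 2)
After 'neg': stack = [-7, 7] (depth 2)
After 'push 3': stack = [-7, 7, 3] (depth 3)
After 'gt': stack = [-7, 1] (depth 2)
After 'push -2': stack = [-7, 1, -2] (depth 3)
After 'push -9': stack = [-7, 1, -2, -9] (depth 4)
After 'div': stack = [-7, 1, 0] (depth 3)
After 'pick 0': stack = [-7, 1, 0, 0] (depth 4)
After 'lt': stack = [-7, 1, 0] (depth 3)
After 'mul': stack = [-7, 0] (depth 2)
After 'lt': stack = [1] (depth 1)
After 'push 13': stack = [1, 13] (depth 2)
After 'gt': stack = [0] (depth 1)
After 'dup': stack = [0, 0] (depth 2)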